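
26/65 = 2/5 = 0.40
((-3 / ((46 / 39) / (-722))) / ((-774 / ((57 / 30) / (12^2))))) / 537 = -0.00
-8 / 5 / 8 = -1 / 5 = -0.20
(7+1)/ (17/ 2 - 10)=-16/ 3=-5.33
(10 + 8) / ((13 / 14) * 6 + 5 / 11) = 693 / 232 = 2.99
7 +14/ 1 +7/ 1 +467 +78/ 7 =3543/ 7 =506.14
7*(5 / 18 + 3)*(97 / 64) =40061 / 1152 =34.78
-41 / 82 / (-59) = 1 / 118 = 0.01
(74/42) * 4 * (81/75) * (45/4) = 2997/35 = 85.63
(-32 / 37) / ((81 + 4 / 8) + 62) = -0.01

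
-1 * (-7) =7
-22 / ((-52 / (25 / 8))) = 275 / 208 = 1.32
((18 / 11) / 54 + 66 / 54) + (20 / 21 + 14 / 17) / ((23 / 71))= 1824850 / 270963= 6.73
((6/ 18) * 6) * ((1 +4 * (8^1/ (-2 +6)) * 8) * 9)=1170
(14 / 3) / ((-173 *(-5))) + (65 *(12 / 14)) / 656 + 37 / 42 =5786989 / 5958120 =0.97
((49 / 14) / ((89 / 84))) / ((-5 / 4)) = -2.64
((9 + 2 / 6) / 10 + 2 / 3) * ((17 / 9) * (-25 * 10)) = -6800 / 9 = -755.56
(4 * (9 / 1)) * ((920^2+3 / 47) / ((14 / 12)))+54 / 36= 17185307883 / 658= 26117489.18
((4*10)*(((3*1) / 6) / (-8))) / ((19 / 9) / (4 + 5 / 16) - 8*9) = 3105 / 88816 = 0.03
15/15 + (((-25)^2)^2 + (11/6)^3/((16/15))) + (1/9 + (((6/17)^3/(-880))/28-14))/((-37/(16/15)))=472412053648984133/1209352636800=390632.18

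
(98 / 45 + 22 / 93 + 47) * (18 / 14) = 68933 / 1085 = 63.53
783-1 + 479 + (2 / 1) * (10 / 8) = 1263.50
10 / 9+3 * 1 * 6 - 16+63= 595 / 9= 66.11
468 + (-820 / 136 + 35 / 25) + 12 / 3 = 79453 / 170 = 467.37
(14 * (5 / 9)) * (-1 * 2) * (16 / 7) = -320 / 9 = -35.56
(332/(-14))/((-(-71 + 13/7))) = -83/242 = -0.34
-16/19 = -0.84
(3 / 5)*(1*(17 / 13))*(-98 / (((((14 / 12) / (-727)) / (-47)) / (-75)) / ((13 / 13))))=2195699940 / 13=168899995.38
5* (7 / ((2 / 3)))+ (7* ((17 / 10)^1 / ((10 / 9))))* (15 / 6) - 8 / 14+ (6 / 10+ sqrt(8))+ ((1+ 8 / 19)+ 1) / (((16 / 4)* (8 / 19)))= 2* sqrt(2)+ 9043 / 112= 83.57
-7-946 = -953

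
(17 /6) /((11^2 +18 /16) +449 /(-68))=1156 /47133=0.02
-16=-16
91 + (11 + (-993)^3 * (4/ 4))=-979146555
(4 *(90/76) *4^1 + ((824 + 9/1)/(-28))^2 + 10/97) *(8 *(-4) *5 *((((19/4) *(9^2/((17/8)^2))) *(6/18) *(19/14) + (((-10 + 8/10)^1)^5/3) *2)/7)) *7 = 6350521767.37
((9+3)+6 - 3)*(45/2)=675/2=337.50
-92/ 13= -7.08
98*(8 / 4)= 196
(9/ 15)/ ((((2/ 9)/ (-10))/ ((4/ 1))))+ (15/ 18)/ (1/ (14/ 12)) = -3853/ 36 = -107.03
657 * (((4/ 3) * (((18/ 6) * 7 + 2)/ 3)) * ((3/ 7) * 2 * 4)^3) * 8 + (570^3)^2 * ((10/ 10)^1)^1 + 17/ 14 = 34296447251165411.92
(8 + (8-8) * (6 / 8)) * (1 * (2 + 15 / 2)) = 76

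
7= 7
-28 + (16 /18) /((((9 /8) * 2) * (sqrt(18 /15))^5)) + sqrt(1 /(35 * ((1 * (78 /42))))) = -28 + sqrt(65) /65 + 100 * sqrt(30) /2187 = -27.63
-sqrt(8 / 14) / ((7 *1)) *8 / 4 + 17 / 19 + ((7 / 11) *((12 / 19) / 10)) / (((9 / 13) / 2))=0.79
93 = 93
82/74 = 41/37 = 1.11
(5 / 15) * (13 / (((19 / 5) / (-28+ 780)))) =48880 / 57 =857.54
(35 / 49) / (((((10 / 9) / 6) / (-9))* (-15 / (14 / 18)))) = 9 / 5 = 1.80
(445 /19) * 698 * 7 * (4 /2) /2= 2174270 /19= 114435.26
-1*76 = -76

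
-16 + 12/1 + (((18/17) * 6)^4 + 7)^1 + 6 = 136800585/83521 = 1637.92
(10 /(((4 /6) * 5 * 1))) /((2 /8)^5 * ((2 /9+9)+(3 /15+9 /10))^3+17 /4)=2239488000 /3974373089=0.56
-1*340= -340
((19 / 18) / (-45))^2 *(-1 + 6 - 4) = 361 / 656100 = 0.00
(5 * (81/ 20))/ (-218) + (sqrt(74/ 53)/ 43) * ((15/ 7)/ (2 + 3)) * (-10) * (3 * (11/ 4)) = -495 * sqrt(3922)/ 31906 - 81/ 872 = -1.06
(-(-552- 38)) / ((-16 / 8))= -295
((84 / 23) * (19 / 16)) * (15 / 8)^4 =20199375 / 376832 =53.60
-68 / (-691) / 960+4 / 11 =663547 / 1824240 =0.36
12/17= 0.71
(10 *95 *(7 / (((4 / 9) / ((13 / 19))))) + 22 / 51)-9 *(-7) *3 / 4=2098177 / 204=10285.18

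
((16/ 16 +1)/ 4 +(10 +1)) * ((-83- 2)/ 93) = -1955/ 186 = -10.51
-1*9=-9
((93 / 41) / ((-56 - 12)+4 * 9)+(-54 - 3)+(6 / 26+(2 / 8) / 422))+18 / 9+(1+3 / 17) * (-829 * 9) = -540370398487 / 61179872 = -8832.49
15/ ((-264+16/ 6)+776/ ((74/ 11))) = -1665/ 16204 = -0.10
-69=-69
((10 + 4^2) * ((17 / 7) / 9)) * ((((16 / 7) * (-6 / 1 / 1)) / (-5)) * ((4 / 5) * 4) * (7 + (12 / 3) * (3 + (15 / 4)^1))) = 2093.70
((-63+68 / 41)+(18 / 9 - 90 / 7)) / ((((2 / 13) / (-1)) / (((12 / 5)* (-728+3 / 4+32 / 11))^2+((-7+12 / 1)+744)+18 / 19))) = 23400186415675914 / 16495325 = 1418595051.37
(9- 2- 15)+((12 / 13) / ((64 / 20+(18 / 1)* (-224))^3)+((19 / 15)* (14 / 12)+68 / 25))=-22726916333599639 / 5977271975500800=-3.80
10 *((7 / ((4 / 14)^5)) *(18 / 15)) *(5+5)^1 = 1764735 / 4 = 441183.75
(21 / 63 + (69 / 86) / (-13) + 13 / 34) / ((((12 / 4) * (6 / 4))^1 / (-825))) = -10254200 / 85527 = -119.89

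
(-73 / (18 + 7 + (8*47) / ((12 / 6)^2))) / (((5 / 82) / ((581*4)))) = -1987352 / 85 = -23380.61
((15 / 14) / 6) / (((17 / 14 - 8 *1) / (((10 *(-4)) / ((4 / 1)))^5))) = 50000 / 19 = 2631.58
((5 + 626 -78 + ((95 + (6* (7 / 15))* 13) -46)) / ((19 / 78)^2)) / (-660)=-85176 / 5225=-16.30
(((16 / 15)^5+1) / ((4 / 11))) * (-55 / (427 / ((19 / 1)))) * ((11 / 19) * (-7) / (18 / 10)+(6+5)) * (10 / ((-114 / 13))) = 1063621189202 / 6653674125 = 159.85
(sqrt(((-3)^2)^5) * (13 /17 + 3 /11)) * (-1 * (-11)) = 47142 /17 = 2773.06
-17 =-17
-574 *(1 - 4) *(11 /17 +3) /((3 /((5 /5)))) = 2093.41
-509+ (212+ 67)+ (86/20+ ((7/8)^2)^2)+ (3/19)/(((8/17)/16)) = -219.75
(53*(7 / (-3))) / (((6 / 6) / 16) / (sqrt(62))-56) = 5936*sqrt(62) / 149323773 + 329756672 / 149323773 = 2.21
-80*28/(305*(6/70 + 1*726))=-15680/1550193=-0.01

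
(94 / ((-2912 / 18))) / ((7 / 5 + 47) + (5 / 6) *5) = -6345 / 574028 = -0.01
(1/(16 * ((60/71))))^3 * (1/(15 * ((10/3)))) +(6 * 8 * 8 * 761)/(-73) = -12927054617072497/3229286400000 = -4003.07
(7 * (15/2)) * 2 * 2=210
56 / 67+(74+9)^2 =6889.84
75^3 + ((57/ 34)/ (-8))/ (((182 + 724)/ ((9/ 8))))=277235999829/ 657152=421875.00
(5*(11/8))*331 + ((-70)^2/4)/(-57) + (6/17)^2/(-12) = 297057397/131784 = 2254.12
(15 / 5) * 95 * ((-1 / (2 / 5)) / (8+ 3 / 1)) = -1425 / 22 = -64.77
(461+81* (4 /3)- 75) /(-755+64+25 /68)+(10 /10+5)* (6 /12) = 107297 /46963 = 2.28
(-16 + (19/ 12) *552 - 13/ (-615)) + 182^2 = 20898943/ 615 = 33982.02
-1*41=-41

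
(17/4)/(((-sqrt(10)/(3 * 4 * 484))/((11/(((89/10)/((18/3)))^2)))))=-97748640 * sqrt(10)/7921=-39023.90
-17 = -17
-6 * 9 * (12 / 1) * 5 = -3240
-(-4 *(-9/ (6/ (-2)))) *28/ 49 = 48/ 7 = 6.86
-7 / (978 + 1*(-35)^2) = -7 / 2203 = -0.00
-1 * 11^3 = -1331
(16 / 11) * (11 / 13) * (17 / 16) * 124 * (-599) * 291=-367443372 / 13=-28264874.77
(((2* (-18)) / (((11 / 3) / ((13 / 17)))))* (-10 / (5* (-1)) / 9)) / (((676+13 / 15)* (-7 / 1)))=360 / 1022329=0.00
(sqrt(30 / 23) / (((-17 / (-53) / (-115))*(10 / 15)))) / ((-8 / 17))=795*sqrt(690) / 16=1305.18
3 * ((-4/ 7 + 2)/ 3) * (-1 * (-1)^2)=-1.43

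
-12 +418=406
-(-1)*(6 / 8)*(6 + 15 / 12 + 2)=6.94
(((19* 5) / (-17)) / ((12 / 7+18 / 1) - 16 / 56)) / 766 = -665 / 1770992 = -0.00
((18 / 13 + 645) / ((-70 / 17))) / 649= -142851 / 590590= -0.24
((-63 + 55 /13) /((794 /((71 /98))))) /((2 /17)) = -230537 /505778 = -0.46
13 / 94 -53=-4969 / 94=-52.86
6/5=1.20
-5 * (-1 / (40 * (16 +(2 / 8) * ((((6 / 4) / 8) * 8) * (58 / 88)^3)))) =85184 / 10976719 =0.01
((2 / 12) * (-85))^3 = -614125 / 216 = -2843.17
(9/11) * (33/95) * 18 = 486/95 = 5.12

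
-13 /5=-2.60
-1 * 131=-131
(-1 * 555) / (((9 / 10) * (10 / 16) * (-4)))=740 / 3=246.67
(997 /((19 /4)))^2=15904144 /361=44055.80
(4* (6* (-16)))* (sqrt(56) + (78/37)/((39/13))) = -768* sqrt(14) - 9984/37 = -3143.43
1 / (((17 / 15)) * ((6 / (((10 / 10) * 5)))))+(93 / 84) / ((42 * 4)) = 59327 / 79968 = 0.74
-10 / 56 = -5 / 28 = -0.18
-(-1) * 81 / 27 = 3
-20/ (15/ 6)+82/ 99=-710/ 99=-7.17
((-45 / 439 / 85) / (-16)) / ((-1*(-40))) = 9 / 4776320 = 0.00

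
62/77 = 0.81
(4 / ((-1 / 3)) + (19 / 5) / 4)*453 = -100113 / 20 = -5005.65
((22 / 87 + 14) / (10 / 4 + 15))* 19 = 9424 / 609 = 15.47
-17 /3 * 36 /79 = -204 /79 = -2.58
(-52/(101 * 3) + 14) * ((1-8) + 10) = 4190/101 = 41.49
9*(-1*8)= -72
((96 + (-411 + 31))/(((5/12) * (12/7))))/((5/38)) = -75544/25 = -3021.76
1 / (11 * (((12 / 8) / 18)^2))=144 / 11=13.09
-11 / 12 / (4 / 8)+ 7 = 31 / 6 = 5.17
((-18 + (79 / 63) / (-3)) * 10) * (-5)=174050 / 189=920.90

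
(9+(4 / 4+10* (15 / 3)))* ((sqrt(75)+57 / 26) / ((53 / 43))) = 73530 / 689+12900* sqrt(3) / 53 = 528.29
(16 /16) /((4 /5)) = 5 /4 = 1.25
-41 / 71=-0.58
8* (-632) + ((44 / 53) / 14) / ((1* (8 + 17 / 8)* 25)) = -3798446224 / 751275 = -5056.00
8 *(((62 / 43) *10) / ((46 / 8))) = 19840 / 989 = 20.06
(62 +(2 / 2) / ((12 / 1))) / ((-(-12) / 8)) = 745 / 18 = 41.39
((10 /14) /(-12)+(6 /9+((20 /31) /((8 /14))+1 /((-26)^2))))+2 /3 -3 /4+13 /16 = 4342355 /1760304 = 2.47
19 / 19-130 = -129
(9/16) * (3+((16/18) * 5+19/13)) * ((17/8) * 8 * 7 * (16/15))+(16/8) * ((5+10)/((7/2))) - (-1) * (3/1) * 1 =647.46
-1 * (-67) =67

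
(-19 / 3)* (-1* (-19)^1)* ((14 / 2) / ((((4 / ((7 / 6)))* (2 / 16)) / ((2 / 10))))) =-17689 / 45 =-393.09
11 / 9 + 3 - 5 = -7 / 9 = -0.78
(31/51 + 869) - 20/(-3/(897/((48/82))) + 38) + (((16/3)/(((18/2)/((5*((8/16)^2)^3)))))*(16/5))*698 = 103964151316/106905231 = 972.49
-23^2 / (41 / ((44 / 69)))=-1012 / 123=-8.23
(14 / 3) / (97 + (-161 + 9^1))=-14 / 165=-0.08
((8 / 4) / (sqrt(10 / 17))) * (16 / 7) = 16 * sqrt(170) / 35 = 5.96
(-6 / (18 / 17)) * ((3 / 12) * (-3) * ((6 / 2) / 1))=51 / 4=12.75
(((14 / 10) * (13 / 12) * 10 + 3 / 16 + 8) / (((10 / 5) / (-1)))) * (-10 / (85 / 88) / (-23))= -12331 / 2346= -5.26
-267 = -267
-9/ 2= -4.50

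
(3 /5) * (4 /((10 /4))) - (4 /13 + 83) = -82.35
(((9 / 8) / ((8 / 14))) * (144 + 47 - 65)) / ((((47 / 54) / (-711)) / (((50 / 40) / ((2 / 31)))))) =-11809898415 / 3008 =-3926163.04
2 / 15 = 0.13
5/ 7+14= 103/ 7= 14.71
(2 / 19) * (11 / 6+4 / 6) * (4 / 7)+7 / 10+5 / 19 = 1481 / 1330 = 1.11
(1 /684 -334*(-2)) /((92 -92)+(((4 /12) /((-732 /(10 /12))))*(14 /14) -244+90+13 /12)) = -4519734 /1034645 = -4.37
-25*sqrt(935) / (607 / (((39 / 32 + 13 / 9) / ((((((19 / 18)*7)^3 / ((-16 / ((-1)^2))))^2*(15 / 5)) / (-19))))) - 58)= 0.03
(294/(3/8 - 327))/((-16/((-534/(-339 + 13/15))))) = 0.09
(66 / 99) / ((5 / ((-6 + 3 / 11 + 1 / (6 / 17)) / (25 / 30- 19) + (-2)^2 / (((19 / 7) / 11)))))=248614 / 113905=2.18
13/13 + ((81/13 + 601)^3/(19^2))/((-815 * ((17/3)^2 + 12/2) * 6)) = -516162817711/221711891765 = -2.33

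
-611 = -611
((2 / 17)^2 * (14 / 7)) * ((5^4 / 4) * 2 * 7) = 17500 / 289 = 60.55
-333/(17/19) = -6327/17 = -372.18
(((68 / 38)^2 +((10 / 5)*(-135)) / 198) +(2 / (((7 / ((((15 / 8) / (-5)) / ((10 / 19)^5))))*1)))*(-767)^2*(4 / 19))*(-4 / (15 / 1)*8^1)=913321840791097 / 1302984375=700946.12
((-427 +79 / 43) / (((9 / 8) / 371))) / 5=-18086992 / 645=-28041.85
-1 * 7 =-7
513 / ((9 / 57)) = 3249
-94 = -94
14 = 14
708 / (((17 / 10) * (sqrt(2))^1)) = 3540 * sqrt(2) / 17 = 294.49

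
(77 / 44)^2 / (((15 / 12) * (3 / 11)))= 8.98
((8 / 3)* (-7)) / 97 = -56 / 291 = -0.19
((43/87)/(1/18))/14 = 129/203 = 0.64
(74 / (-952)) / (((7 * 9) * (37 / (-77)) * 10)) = 11 / 42840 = 0.00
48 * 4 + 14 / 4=391 / 2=195.50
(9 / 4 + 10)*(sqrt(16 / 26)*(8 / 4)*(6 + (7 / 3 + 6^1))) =2107*sqrt(26) / 39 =275.48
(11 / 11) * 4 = 4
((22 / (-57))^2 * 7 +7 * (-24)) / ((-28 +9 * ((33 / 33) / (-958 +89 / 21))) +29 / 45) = 13580763595 / 2225944411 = 6.10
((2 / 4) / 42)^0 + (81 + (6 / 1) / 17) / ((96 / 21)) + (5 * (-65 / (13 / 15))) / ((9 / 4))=-241325 / 1632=-147.87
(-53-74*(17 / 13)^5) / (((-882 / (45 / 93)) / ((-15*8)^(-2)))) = 13860883 / 1082868608640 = 0.00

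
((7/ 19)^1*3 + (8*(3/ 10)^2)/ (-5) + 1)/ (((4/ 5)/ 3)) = 6987/ 950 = 7.35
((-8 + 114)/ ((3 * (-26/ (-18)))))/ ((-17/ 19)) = -6042/ 221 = -27.34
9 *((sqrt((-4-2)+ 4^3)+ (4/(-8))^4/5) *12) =27/20+ 108 *sqrt(58) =823.85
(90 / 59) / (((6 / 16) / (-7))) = -1680 / 59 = -28.47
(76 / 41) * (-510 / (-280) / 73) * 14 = 1938 / 2993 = 0.65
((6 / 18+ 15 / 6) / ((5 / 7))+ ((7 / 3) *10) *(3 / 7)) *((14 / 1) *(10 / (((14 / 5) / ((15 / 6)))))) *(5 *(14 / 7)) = 52375 / 3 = 17458.33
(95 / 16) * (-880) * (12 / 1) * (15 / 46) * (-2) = 940500 / 23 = 40891.30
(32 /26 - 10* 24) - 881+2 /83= -1208205 /1079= -1119.75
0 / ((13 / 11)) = 0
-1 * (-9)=9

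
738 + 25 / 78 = 57589 / 78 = 738.32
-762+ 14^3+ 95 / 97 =1982.98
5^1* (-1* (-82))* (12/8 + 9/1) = 4305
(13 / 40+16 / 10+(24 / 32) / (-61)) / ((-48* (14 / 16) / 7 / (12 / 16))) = -4667 / 19520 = -0.24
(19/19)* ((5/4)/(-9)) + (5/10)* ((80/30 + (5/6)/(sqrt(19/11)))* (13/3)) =65* sqrt(209)/684 + 203/36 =7.01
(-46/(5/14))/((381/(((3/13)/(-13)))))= 644/107315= 0.01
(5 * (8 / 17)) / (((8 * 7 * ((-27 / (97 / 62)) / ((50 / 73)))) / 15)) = -60625 / 2423673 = -0.03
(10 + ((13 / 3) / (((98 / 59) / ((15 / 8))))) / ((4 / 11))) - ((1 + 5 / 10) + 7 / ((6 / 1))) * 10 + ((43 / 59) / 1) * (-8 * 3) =-20.71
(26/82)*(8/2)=52/41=1.27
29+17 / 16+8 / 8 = 497 / 16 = 31.06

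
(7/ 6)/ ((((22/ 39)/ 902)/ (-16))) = -29848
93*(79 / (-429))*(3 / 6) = -8.56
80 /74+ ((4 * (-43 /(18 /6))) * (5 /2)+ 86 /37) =-139.93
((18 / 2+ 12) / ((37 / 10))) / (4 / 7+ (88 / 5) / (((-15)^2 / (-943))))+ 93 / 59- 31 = -18560062633 / 629127502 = -29.50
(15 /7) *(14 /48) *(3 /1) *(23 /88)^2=7935 /61952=0.13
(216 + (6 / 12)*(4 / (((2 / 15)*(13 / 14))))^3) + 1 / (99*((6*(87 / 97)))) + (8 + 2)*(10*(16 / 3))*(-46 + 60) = 2786623636165 / 113536566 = 24543.84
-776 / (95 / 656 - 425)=509056 / 278705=1.83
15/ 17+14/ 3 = 283/ 51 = 5.55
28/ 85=0.33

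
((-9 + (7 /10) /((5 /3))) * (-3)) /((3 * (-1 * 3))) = -143 /50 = -2.86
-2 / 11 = -0.18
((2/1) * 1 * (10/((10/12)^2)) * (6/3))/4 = 72/5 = 14.40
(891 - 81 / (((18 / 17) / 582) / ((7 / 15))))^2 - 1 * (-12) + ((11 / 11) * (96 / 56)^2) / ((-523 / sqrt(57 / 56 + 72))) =9886722924 / 25 - 36 * sqrt(57246) / 179389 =395468916.91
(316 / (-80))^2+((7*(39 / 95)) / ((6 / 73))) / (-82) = 4728879 / 311600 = 15.18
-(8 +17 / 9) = -89 / 9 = -9.89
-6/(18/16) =-16/3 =-5.33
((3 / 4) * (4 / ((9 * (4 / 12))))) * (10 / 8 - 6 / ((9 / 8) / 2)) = -113 / 12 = -9.42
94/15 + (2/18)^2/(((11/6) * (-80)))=74447/11880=6.27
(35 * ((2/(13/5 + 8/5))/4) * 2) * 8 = 200/3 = 66.67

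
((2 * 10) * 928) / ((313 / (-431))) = -7999360 / 313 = -25557.06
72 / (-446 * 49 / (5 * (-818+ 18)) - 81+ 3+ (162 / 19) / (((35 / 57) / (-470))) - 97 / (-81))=-81648000 / 7481706391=-0.01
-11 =-11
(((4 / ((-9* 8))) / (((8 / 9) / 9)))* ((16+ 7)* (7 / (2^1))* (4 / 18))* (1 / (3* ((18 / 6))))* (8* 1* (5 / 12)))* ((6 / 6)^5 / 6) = -805 / 1296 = -0.62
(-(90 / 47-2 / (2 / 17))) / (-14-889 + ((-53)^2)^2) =709 / 370810166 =0.00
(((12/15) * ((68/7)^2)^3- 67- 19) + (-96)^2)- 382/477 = 191200744994452/280592865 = 681416.99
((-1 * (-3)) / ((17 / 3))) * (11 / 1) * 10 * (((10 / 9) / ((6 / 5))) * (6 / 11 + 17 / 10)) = 6175 / 51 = 121.08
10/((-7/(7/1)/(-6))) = 60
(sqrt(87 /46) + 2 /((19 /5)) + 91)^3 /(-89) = -242075385593 /28080746 - 417360105*sqrt(4002) /67984964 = -9009.05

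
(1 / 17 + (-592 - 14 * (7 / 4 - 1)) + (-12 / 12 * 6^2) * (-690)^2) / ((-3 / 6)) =582766883 / 17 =34280404.88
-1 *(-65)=65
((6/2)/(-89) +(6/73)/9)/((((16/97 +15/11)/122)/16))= -997653536/31789821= -31.38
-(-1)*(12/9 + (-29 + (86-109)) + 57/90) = -1501/30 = -50.03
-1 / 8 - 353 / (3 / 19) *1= -53659 / 24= -2235.79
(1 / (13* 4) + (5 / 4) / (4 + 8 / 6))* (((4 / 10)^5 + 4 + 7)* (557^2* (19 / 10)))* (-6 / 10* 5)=-128385066024261 / 26000000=-4937887.15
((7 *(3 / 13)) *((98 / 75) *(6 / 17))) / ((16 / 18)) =0.84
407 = 407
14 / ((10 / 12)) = 84 / 5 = 16.80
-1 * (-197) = 197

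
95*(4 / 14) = 190 / 7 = 27.14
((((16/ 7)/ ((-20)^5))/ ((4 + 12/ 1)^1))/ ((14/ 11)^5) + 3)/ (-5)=-36141772638949/ 60236288000000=-0.60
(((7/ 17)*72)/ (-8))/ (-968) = 0.00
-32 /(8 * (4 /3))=-3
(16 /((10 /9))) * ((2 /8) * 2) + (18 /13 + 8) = 1078 /65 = 16.58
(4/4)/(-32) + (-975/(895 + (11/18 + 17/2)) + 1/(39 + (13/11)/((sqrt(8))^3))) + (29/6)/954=-2914040529222949/2700811923117984 - 176 * sqrt(2)/7248371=-1.08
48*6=288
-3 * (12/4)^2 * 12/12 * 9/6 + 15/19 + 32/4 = -1205/38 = -31.71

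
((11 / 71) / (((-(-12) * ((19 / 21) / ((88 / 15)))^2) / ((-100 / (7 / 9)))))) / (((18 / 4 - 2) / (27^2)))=-2608163712 / 128155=-20351.63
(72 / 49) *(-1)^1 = -1.47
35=35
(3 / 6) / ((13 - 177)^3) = -0.00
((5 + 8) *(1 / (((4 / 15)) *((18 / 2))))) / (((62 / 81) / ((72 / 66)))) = 5265 / 682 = 7.72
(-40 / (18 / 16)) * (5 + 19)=-2560 / 3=-853.33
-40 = -40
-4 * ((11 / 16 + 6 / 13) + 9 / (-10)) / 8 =-259 / 2080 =-0.12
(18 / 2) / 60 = 3 / 20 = 0.15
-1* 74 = -74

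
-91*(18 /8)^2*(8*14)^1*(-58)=2992626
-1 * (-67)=67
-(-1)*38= 38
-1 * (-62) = 62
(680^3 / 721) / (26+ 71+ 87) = 39304000 / 16583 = 2370.14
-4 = -4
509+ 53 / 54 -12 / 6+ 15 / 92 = 1262231 / 2484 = 508.14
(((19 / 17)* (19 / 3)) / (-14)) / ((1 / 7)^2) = -2527 / 102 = -24.77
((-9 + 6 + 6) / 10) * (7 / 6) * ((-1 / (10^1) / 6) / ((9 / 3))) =-0.00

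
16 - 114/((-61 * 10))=4937/305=16.19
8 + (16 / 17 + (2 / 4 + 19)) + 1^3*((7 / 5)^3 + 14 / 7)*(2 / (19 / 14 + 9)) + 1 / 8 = 72673769 / 2465000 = 29.48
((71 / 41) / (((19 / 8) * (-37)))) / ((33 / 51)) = -9656 / 317053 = -0.03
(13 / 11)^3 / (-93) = -2197 / 123783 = -0.02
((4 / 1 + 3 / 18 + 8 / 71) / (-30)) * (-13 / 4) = 0.46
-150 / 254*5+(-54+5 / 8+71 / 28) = -382569 / 7112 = -53.79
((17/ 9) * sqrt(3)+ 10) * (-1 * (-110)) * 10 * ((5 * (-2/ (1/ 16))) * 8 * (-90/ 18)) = 119680000 * sqrt(3)/ 9+ 70400000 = 93432426.74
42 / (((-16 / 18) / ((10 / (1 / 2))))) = -945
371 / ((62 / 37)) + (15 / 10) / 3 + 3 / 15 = 34426 / 155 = 222.10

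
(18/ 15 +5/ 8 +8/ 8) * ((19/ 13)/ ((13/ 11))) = 23617/ 6760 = 3.49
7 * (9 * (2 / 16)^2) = 0.98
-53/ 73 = -0.73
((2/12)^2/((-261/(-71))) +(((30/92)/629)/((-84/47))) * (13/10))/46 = 27325157/175080328416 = 0.00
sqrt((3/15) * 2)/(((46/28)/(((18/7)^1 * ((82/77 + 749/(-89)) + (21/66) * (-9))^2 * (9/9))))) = 176397480009 * sqrt(10)/5400815035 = 103.28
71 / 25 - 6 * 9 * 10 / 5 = -2629 / 25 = -105.16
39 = 39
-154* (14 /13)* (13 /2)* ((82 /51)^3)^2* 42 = -782222.15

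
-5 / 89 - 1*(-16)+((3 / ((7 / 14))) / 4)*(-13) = -633 / 178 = -3.56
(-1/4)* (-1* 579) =579/4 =144.75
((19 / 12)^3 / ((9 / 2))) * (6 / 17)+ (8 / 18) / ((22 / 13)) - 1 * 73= -17552599 / 242352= -72.43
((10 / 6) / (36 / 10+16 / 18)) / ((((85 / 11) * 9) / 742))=20405 / 5151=3.96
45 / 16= 2.81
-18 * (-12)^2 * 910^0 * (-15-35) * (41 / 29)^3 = 8932161600 / 24389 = 366237.30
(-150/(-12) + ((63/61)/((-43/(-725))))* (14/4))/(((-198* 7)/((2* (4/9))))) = -0.05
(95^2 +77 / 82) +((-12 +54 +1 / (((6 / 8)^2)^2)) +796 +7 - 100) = 64919569 / 6642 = 9774.10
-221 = -221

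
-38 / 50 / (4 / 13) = -247 / 100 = -2.47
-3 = -3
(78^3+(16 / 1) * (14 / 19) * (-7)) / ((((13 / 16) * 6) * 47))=72119360 / 34827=2070.79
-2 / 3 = -0.67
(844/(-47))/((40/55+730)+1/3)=-27852/1133875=-0.02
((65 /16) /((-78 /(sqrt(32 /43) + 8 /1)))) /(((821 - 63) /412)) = -515 /2274 - 515 * sqrt(86) /195564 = -0.25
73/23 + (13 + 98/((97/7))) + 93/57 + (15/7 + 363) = 115728057/296723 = 390.02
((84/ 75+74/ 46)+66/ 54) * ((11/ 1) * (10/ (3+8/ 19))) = 8546428/ 67275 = 127.04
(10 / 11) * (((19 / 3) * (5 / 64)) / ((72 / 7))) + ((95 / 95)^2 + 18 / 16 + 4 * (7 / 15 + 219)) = 334554257 / 380160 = 880.04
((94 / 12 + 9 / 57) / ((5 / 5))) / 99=0.08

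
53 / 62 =0.85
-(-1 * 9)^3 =729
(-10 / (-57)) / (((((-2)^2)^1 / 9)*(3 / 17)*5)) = 17 / 38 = 0.45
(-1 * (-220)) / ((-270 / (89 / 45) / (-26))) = 50908 / 1215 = 41.90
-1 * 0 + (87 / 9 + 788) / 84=2393 / 252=9.50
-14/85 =-0.16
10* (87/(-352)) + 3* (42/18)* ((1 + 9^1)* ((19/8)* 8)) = 233645/176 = 1327.53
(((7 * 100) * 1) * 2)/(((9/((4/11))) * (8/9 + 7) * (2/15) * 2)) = 21000/781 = 26.89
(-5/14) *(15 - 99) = 30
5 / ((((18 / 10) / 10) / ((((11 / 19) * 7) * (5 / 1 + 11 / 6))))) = 394625 / 513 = 769.25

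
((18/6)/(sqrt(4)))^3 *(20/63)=1.07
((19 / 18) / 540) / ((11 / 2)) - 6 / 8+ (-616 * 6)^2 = 182571449821 / 13365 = 13660415.25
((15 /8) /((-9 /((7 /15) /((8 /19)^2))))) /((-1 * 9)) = 2527 /41472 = 0.06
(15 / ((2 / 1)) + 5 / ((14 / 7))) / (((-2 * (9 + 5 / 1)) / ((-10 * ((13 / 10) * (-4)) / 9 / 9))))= -130 / 567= -0.23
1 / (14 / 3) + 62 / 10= 449 / 70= 6.41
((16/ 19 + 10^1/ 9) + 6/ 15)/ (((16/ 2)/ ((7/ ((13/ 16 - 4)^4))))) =115376128/ 5784246855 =0.02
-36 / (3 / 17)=-204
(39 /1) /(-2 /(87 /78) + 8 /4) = 377 /2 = 188.50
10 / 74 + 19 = 708 / 37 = 19.14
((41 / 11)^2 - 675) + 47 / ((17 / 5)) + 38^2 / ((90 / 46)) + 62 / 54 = 25522582 / 277695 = 91.91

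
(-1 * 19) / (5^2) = -19 / 25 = -0.76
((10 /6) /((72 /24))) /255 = 1 /459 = 0.00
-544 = -544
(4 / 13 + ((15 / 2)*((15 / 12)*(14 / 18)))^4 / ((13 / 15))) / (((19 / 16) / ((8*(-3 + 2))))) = -4689895493 / 213408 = -21976.19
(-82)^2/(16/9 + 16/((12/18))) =15129/58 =260.84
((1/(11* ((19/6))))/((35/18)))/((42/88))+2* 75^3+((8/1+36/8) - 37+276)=7857654253/9310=844001.53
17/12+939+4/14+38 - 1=82127/84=977.70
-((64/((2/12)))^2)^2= -21743271936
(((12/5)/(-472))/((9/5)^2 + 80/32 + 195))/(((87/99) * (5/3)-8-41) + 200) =-1485/8938410202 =-0.00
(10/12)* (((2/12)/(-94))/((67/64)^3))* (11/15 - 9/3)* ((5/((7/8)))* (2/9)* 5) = 445644800/24045099561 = 0.02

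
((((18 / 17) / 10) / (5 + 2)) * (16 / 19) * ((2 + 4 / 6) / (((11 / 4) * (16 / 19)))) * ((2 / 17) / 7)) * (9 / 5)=1728 / 3894275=0.00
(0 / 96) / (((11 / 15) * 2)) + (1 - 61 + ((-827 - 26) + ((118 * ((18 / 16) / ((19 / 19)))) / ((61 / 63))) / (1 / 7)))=11399 / 244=46.72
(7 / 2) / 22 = 7 / 44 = 0.16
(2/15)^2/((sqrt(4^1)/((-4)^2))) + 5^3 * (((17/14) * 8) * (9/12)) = 1434599/1575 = 910.86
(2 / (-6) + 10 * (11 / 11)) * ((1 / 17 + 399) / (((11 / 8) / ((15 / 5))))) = 1573888 / 187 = 8416.51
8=8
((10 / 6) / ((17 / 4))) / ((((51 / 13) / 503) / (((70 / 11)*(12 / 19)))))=36618400 / 181203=202.08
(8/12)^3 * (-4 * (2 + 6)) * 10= -2560/27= -94.81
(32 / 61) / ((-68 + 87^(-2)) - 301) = -7569 / 5324080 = -0.00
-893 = -893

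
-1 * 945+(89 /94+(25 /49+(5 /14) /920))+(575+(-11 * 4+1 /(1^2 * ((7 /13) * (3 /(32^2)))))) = 562815955 /2542512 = 221.36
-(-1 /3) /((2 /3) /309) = 309 /2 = 154.50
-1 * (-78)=78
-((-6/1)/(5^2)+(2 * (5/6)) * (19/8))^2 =-4977361/360000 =-13.83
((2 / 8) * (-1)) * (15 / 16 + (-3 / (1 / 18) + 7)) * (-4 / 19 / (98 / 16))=-0.40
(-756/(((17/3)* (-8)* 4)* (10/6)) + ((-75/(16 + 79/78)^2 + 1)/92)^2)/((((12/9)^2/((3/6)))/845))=16045692818574136887/26989980688228864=594.51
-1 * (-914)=914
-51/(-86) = 51/86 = 0.59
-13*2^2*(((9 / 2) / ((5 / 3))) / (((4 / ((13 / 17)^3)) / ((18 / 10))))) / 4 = -6940323 / 982600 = -7.06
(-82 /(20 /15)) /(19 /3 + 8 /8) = -369 /44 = -8.39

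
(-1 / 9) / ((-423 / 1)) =1 / 3807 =0.00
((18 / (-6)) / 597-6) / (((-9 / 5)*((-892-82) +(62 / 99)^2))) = -1301355 / 379784734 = -0.00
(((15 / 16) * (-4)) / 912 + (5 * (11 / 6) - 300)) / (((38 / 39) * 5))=-2758535 / 46208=-59.70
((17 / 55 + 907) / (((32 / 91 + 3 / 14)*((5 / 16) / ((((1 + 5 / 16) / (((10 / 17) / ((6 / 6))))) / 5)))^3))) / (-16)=-103308010227513 / 354062500000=-291.78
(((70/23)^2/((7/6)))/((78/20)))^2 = 196000000/47293129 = 4.14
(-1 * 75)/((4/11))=-206.25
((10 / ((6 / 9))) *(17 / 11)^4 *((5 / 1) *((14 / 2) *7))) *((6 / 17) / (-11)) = -108331650 / 161051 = -672.65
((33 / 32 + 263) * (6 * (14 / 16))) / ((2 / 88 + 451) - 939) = -2.84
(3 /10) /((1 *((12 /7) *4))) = 7 /160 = 0.04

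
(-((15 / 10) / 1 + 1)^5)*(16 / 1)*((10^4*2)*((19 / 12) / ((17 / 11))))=-1632812500 / 51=-32015931.37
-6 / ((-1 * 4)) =3 / 2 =1.50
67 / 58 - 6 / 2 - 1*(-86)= 4881 / 58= 84.16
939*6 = 5634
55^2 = 3025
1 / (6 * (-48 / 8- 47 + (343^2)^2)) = 1 / 83047722888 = 0.00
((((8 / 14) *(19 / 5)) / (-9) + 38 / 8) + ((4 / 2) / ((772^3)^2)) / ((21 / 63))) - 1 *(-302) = 10219442607442182682033 / 33341440559131514880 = 306.51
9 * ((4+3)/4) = 63/4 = 15.75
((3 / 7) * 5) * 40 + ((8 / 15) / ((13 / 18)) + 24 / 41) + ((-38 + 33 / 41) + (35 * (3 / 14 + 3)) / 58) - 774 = -1562863909 / 2163980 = -722.22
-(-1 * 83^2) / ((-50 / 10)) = -6889 / 5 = -1377.80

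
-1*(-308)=308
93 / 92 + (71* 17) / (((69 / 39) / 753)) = 513710.71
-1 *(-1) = 1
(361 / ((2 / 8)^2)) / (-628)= -1444 / 157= -9.20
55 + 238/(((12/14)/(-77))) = -63976/3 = -21325.33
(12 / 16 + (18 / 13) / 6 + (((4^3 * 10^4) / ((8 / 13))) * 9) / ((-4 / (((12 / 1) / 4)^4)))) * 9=-88704719541 / 52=-1705859991.17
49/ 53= 0.92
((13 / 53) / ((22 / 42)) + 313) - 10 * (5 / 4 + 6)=280969 / 1166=240.97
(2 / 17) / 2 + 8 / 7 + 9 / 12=929 / 476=1.95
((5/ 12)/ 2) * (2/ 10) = 1/ 24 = 0.04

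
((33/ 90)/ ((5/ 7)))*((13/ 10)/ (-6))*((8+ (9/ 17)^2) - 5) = -79079/ 216750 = -0.36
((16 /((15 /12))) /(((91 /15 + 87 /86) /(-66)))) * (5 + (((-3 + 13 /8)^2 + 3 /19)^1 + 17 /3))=-1517.57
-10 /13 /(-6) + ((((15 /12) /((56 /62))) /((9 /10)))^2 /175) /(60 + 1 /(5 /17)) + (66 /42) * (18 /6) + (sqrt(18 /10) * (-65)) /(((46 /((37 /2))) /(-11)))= 35485395353 /7327599552 + 15873 * sqrt(5) /92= 390.64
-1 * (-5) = 5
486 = 486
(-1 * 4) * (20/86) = -40/43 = -0.93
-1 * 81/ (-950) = 0.09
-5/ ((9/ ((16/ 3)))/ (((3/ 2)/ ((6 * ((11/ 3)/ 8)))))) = -160/ 99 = -1.62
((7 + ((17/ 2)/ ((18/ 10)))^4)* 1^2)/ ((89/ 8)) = 52935457/ 1167858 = 45.33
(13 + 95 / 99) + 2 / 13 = 18164 / 1287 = 14.11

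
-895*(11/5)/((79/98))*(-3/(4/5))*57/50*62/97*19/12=3239156613/306520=10567.52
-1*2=-2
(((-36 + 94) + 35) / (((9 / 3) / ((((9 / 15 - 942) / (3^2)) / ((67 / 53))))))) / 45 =-859289 / 15075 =-57.00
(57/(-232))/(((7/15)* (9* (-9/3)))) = 95/4872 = 0.02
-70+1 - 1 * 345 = -414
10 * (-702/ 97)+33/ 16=-109119/ 1552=-70.31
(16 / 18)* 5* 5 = 200 / 9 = 22.22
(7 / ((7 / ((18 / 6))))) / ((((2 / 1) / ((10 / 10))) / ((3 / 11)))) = 9 / 22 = 0.41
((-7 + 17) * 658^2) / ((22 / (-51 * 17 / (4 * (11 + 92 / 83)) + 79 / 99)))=-3365855.54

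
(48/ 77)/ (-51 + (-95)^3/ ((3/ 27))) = -8/ 99027467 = -0.00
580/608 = 145/152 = 0.95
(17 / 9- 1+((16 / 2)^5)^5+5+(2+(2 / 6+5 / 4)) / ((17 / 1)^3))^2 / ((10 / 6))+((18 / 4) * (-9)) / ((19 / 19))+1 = 44647575402964050729011837946598149707541631258939167601 / 52137149040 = 856348615623575928635238600000000000000000000.00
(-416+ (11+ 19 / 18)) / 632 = -7271 / 11376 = -0.64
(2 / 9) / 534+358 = 860275 / 2403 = 358.00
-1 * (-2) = 2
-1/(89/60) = -60/89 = -0.67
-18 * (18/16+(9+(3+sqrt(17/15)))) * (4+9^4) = -6203925/4- 7878 * sqrt(255) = -1676782.82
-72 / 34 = -36 / 17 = -2.12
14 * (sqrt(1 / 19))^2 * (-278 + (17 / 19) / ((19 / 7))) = -1403346 / 6859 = -204.60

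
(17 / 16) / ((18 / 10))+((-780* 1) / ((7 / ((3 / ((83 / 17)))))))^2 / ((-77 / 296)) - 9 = -67481757152167 / 3742876368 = -18029.38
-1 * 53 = -53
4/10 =2/5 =0.40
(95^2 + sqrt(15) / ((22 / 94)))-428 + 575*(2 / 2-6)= 5738.55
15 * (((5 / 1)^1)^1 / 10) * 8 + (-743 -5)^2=559564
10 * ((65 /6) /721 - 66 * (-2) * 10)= 28551925 /2163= 13200.15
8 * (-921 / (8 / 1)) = -921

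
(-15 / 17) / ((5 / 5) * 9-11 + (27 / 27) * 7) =-3 / 17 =-0.18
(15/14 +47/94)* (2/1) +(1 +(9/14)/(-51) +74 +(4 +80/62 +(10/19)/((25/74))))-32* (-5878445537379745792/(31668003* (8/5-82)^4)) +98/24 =542479292360131213917738371/3813673929678275933340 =142245.85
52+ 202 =254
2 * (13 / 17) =26 / 17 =1.53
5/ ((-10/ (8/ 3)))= -4/ 3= -1.33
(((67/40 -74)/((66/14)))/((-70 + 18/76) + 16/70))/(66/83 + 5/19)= 386133181/1852209468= 0.21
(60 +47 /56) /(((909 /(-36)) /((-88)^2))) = -13191904 /707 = -18658.99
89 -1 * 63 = 26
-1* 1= -1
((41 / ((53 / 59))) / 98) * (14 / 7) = 2419 / 2597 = 0.93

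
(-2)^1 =-2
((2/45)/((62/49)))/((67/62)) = 98/3015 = 0.03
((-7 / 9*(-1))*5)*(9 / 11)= 35 / 11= 3.18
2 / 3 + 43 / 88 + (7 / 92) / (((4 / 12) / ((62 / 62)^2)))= 8401 / 6072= 1.38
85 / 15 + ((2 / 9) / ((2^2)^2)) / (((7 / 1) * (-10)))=28559 / 5040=5.67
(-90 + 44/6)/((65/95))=-4712/39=-120.82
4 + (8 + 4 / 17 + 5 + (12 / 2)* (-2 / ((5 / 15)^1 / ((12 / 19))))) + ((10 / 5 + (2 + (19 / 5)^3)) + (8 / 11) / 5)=23767752 / 444125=53.52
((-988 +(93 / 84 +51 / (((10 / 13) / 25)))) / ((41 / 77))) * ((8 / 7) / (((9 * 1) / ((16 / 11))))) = 200288 / 861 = 232.62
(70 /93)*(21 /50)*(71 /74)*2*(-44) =-153076 /5735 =-26.69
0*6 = 0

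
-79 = -79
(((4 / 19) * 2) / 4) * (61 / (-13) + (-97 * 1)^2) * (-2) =-489024 / 247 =-1979.85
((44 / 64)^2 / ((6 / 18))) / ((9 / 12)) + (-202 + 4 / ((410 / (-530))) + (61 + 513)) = 368.72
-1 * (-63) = 63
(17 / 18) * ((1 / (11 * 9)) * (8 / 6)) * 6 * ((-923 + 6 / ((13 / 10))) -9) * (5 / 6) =-186320 / 3159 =-58.98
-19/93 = -0.20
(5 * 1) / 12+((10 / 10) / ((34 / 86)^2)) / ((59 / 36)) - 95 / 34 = 312313 / 204612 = 1.53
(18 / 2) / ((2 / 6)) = 27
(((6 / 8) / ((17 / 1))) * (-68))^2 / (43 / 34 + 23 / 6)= 459 / 260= 1.77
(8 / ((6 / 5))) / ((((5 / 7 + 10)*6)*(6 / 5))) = 7 / 81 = 0.09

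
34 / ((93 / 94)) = 3196 / 93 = 34.37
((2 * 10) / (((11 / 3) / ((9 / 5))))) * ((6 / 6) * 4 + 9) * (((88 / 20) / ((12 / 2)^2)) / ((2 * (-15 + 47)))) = 39 / 160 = 0.24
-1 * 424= -424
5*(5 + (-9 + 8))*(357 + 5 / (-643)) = 4590920 / 643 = 7139.84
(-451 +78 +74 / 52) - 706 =-28017 / 26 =-1077.58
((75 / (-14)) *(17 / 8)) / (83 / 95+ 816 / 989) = -119792625 / 17875984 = -6.70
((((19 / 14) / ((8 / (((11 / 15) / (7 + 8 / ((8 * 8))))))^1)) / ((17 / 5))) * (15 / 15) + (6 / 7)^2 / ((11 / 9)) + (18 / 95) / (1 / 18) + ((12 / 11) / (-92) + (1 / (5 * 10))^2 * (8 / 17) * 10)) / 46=36099339421 / 414437908500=0.09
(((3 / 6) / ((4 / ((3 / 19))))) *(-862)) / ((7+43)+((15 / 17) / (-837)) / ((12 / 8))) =-18398097 / 54069440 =-0.34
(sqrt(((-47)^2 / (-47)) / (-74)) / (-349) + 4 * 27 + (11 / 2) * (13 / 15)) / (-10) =-3383 / 300 + sqrt(3478) / 258260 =-11.28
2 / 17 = 0.12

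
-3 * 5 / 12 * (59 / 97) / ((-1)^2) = -295 / 388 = -0.76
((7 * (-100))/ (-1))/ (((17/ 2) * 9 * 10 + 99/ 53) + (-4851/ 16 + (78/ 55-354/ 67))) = 2187416000/ 1436866773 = 1.52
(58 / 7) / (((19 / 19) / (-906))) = -52548 / 7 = -7506.86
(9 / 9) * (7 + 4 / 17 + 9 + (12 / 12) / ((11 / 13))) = 3257 / 187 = 17.42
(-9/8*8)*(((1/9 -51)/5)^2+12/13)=-2751232/2925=-940.59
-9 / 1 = -9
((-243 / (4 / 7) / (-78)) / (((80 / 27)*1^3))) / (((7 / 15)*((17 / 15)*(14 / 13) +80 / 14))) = 688905 / 1211648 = 0.57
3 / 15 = 1 / 5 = 0.20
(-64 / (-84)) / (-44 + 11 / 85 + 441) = 340 / 177219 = 0.00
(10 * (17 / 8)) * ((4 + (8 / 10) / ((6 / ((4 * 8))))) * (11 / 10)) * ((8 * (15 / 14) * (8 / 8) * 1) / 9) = 11594 / 63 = 184.03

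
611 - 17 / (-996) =608573 / 996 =611.02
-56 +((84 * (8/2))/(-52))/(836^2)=-127199093/2271412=-56.00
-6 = -6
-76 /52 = -19 /13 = -1.46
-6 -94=-100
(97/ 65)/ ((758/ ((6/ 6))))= 97/ 49270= 0.00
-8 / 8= -1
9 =9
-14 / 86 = -7 / 43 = -0.16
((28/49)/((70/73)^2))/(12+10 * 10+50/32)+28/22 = 219068754/171388525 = 1.28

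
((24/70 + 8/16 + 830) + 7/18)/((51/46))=12044548/16065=749.74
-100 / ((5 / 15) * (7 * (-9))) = 100 / 21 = 4.76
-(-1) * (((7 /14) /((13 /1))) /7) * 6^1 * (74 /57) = 0.04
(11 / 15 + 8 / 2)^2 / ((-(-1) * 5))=5041 / 1125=4.48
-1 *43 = -43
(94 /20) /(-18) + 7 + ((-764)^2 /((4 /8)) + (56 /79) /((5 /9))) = 16600428211 /14220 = 1167400.01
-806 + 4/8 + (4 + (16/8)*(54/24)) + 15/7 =-5564/7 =-794.86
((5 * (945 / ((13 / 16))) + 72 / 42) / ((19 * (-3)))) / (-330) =88226 / 285285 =0.31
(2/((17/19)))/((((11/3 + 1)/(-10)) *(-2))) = 285/119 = 2.39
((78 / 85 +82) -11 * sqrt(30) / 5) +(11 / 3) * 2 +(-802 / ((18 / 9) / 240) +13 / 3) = -24517081 / 255 -11 * sqrt(30) / 5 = -96157.47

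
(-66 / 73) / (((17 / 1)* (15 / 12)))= -264 / 6205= -0.04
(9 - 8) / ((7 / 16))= 16 / 7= 2.29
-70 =-70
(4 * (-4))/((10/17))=-136/5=-27.20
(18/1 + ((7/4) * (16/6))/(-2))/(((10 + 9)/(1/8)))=47/456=0.10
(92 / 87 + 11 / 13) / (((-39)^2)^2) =2153 / 2616501771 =0.00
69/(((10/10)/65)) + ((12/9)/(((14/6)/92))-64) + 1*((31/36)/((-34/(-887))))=38522039/8568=4496.04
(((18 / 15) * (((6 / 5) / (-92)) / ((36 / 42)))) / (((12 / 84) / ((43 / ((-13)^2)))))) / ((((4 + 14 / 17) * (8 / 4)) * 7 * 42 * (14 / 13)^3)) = -9503 / 1035036800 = -0.00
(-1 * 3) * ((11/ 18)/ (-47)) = 11/ 282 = 0.04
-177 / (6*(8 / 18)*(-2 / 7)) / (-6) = -1239 / 32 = -38.72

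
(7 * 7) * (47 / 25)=2303 / 25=92.12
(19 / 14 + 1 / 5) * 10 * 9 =981 / 7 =140.14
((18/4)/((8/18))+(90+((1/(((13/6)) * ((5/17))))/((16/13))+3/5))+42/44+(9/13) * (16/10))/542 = 148809/775060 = 0.19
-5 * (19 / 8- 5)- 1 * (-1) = 113 / 8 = 14.12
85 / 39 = 2.18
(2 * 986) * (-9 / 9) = -1972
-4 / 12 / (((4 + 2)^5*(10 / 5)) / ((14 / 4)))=-7 / 93312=-0.00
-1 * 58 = -58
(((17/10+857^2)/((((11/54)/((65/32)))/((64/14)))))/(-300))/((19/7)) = -45226701/1100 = -41115.18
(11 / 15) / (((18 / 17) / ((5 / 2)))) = 187 / 108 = 1.73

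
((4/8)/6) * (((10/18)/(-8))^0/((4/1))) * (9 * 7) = 21/16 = 1.31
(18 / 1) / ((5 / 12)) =43.20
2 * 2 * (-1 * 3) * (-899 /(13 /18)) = 194184 /13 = 14937.23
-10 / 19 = -0.53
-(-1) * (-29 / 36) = -29 / 36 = -0.81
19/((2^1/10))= 95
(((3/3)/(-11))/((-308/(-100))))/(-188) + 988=988.00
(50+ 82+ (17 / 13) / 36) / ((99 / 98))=3027857 / 23166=130.70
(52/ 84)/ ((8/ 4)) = 13/ 42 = 0.31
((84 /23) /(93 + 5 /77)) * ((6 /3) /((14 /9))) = 4158 /82409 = 0.05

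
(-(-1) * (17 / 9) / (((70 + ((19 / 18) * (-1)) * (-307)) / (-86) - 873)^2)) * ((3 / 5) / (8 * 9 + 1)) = 13579056 / 673612646138285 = 0.00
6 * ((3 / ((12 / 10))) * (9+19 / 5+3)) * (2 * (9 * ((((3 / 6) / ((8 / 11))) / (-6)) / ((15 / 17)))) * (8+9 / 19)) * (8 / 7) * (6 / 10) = -3058011 / 950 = -3218.96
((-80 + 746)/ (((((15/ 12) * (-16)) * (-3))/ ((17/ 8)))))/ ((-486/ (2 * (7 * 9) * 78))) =-57239/ 120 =-476.99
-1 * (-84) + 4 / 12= 253 / 3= 84.33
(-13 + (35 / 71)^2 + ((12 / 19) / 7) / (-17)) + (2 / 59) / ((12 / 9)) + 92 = 106603251319 / 1344928718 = 79.26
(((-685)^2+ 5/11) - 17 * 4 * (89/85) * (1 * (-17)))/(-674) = -12936986/18535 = -697.98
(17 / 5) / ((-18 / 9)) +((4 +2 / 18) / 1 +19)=1927 / 90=21.41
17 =17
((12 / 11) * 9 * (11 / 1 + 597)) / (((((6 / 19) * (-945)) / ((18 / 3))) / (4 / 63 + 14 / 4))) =-427.69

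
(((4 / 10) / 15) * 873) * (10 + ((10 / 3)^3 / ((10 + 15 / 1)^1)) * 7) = 4268 / 9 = 474.22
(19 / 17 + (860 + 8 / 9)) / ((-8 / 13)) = -1714531 / 1224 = -1400.76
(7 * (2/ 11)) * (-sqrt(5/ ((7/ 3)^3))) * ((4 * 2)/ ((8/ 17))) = -102 * sqrt(105)/ 77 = -13.57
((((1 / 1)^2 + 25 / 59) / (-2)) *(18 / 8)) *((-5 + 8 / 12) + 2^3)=-693 / 118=-5.87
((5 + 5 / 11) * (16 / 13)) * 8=7680 / 143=53.71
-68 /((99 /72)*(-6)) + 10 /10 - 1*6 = 3.24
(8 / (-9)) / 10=-4 / 45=-0.09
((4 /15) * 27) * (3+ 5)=288 /5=57.60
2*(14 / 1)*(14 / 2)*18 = 3528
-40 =-40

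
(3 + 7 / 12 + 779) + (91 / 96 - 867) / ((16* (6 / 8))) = 818395 / 1152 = 710.41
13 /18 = 0.72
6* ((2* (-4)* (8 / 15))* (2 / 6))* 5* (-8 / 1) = 1024 / 3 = 341.33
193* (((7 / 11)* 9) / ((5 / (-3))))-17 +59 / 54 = -2017003 / 2970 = -679.13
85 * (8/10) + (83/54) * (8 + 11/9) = 39937/486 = 82.17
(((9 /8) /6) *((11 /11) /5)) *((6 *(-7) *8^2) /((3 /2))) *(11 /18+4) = -4648 /15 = -309.87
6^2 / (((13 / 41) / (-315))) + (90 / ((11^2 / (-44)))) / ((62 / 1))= -158546880 / 4433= -35765.14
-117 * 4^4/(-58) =14976/29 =516.41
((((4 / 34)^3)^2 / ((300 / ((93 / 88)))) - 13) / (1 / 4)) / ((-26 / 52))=690334472904 / 6637831475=104.00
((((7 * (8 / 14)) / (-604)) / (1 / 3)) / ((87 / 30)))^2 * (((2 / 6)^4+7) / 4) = 14200 / 172580769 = 0.00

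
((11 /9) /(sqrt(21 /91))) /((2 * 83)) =11 * sqrt(39) /4482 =0.02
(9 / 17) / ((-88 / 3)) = -27 / 1496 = -0.02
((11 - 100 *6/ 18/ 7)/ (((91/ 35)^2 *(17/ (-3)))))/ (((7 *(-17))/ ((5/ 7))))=16375/ 16752463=0.00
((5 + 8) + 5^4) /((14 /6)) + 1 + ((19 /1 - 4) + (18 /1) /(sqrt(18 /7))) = 3*sqrt(14) + 2026 /7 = 300.65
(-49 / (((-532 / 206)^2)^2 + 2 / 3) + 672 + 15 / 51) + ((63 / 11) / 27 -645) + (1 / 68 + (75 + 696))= 13639454882499131 / 17104145407140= 797.44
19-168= -149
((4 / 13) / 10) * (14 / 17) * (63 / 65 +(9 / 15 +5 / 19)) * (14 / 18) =443548 / 12282075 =0.04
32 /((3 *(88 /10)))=40 /33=1.21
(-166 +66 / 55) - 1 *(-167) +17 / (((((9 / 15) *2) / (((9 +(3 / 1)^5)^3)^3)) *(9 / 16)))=103216710861752453038082.20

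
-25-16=-41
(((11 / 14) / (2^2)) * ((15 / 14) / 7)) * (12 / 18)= 55 / 2744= 0.02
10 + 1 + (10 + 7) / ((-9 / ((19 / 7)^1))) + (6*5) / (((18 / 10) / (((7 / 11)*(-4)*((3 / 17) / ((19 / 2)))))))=1138210 / 223839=5.08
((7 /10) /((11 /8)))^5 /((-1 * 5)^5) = -17210368 /1572763671875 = -0.00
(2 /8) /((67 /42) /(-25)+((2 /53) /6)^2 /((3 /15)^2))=-4424175 /1111718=-3.98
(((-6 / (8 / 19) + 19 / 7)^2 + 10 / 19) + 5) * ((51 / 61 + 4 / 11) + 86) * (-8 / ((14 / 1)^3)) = -120800113781 / 3428359088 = -35.24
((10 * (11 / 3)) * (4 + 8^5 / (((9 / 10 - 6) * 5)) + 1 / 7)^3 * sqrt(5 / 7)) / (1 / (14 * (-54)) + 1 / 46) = -193525048481945364008 * sqrt(35) / 358938867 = -3189706471234.31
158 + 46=204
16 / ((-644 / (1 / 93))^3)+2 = 26854462282535 / 13427231141268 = 2.00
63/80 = 0.79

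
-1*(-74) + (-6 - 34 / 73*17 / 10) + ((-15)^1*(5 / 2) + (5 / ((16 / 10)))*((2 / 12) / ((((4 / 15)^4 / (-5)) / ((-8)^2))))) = -769227891 / 23360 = -32929.28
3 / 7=0.43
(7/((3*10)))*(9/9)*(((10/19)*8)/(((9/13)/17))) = 12376/513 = 24.12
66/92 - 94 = -4291/46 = -93.28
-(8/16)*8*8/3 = -32/3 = -10.67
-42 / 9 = -14 / 3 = -4.67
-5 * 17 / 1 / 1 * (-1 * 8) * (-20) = -13600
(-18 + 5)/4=-13/4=-3.25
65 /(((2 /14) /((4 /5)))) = 364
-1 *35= -35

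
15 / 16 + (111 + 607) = 11503 / 16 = 718.94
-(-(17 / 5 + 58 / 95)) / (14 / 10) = 381 / 133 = 2.86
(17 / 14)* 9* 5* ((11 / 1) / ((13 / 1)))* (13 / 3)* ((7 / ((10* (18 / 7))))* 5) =6545 / 24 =272.71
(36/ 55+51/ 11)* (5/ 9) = 97/ 33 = 2.94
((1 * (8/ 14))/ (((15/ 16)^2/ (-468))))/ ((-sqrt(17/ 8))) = 106496 * sqrt(34)/ 2975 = 208.73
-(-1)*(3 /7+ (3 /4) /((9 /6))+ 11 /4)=103 /28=3.68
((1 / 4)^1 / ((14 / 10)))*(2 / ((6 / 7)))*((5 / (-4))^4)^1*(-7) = -21875 / 3072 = -7.12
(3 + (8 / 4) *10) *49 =1127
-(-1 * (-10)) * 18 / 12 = -15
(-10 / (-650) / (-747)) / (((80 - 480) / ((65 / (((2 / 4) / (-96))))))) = -4 / 6225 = -0.00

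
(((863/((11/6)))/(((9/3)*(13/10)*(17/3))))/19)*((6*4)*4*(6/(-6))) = -4970880/46189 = -107.62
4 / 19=0.21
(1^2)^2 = 1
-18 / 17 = -1.06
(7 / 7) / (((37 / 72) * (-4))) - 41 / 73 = -2831 / 2701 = -1.05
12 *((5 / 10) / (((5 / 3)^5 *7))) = 1458 / 21875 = 0.07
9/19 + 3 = 66/19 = 3.47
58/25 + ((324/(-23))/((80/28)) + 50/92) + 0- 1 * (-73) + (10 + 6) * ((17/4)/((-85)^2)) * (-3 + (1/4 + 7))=81619/1150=70.97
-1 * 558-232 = -790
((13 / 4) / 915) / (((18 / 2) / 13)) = 169 / 32940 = 0.01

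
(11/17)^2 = 121/289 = 0.42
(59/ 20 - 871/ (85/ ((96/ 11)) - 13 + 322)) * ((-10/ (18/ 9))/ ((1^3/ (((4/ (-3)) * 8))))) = 1064168/ 91797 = 11.59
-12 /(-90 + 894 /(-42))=0.11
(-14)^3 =-2744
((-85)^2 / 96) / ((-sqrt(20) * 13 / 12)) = -15.53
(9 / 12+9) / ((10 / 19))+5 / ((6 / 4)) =2623 / 120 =21.86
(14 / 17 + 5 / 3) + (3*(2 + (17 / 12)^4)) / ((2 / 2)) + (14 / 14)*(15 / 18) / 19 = 20.62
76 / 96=19 / 24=0.79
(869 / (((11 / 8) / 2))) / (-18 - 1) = -1264 / 19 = -66.53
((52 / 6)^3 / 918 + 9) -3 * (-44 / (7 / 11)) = 18836911 / 86751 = 217.14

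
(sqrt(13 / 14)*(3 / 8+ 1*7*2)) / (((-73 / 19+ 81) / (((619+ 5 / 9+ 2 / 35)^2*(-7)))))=-4161818846477*sqrt(182) / 116371080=-482473.87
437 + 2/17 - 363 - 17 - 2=55.12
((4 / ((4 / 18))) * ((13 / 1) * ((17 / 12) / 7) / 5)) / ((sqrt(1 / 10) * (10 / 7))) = 663 * sqrt(10) / 100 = 20.97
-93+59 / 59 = -92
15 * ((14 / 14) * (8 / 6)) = 20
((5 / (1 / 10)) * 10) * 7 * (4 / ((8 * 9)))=1750 / 9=194.44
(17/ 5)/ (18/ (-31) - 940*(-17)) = 527/ 2476810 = 0.00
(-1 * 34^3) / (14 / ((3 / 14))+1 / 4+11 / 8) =-943296 / 1607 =-586.99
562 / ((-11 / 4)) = -2248 / 11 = -204.36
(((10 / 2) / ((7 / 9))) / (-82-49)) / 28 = -45 / 25676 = -0.00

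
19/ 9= 2.11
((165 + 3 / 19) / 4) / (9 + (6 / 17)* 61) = 8891 / 6574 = 1.35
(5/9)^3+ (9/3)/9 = 368/729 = 0.50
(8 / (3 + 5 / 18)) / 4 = 0.61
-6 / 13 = -0.46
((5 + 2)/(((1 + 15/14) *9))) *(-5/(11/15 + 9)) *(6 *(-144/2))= 176400/2117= 83.33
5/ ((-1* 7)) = -5/ 7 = -0.71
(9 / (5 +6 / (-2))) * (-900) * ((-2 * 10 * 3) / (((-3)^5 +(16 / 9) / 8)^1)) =-1000.92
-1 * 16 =-16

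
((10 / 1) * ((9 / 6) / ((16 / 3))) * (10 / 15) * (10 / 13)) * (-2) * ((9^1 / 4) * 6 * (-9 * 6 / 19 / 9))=6075 / 494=12.30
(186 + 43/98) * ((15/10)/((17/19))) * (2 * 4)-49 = 2042077/833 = 2451.47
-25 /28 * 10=-125 /14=-8.93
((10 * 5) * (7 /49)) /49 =50 /343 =0.15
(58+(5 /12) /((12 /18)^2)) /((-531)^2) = 943 /4511376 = 0.00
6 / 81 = 2 / 27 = 0.07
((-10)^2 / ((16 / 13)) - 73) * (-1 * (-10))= 165 / 2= 82.50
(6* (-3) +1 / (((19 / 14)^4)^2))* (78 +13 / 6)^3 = -16927971115622635081 / 1834224808428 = -9228951.13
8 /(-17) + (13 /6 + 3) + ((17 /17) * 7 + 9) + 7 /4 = 4579 /204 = 22.45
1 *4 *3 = 12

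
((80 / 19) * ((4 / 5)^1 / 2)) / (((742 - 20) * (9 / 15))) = 80 / 20577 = 0.00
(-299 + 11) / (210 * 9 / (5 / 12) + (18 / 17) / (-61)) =-16592 / 261323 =-0.06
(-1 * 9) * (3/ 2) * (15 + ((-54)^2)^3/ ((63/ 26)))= -1934003083923/ 14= -138143077423.07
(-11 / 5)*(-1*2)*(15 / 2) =33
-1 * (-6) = 6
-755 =-755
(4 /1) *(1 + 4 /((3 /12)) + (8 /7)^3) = 25372 /343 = 73.97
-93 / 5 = -18.60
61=61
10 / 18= 5 / 9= 0.56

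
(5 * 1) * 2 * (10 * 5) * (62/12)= 7750/3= 2583.33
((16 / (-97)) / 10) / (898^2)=-2 / 97776485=-0.00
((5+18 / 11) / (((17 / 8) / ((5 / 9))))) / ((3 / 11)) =2920 / 459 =6.36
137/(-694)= -137/694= -0.20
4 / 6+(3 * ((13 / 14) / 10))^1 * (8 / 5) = 584 / 525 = 1.11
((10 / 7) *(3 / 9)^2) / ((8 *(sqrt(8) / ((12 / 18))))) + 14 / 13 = 5 *sqrt(2) / 1512 + 14 / 13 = 1.08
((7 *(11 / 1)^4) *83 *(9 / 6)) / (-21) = -1215203 / 2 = -607601.50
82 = 82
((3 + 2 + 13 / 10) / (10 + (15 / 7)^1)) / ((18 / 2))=49 / 850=0.06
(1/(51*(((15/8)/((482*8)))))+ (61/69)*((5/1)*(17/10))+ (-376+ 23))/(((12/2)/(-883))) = 9482207641/211140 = 44909.57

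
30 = 30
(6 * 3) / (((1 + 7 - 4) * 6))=3 / 4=0.75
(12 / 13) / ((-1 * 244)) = -3 / 793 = -0.00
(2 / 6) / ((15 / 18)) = 2 / 5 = 0.40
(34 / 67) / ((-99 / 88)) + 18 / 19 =5686 / 11457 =0.50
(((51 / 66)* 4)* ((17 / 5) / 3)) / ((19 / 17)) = 9826 / 3135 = 3.13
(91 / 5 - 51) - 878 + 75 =-4179 / 5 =-835.80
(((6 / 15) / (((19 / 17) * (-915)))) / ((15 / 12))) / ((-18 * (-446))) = -34 / 872292375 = -0.00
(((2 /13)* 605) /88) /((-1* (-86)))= 55 /4472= 0.01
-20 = -20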